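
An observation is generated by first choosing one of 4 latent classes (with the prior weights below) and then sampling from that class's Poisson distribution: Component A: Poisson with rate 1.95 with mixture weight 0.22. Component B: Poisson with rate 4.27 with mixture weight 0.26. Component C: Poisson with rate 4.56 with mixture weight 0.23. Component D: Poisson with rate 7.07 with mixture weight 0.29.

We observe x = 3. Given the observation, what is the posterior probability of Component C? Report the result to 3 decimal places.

0.275

Posterior ∝ prior × likelihood, so P(k | x) ∝ π_k f_k(x); normalise over all components.
Component likelihoods at x = 3:
  L_A = e^(−1.95)·1.95^3/3! = 0.175824
  L_B = e^(−4.27)·4.27^3/3! = 0.181424
  L_C = e^(−4.56)·4.56^3/3! = 0.165333
  L_D = e^(−7.07)·7.07^3/3! = 0.0500778
Multiply by the mixture weights:
  π_A·L_A = 0.22 × 0.175824 = 0.0386813
  π_B·L_B = 0.26 × 0.181424 = 0.0471703
  π_C·L_C = 0.23 × 0.165333 = 0.0380267
  π_D·L_D = 0.29 × 0.0500778 = 0.0145226
Sum: 0.0386813 + 0.0471703 + 0.0380267 + 0.0145226 = 0.138401
So the posterior for Component C is 0.0380267 / 0.138401 ≈ 0.275.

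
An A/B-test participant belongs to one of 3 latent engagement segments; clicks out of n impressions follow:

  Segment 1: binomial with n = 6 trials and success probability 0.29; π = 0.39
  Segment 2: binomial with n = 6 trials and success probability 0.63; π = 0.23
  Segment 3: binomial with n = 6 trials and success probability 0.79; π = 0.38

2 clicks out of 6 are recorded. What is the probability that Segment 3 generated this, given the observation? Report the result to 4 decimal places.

Apply Bayes' rule: the posterior for each component is proportional to its prior times its likelihood at x.
Component likelihoods at x = 2 clicks out of 6:
  L_1 = 0.320568
  L_2 = 0.111578
  L_3 = 0.0182063
Prior × likelihood for each component:
  w_1·L_1 = 0.39 × 0.320568 = 0.125022
  w_2·L_2 = 0.23 × 0.111578 = 0.025663
  w_3·L_3 = 0.38 × 0.0182063 = 0.00691841
Denominator: 0.125022 + 0.025663 + 0.00691841 = 0.157603
P(Segment 3 | x) = 0.00691841 / 0.157603 ≈ 0.0439

0.0439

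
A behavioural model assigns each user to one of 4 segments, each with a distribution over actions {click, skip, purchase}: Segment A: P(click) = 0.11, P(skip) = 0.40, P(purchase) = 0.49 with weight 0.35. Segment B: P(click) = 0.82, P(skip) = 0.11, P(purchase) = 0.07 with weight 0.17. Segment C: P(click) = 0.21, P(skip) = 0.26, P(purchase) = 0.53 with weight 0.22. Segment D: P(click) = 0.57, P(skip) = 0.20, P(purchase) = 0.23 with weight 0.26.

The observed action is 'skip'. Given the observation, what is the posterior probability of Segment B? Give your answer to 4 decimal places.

Posterior ∝ prior × likelihood, so P(k | x) ∝ π_k f_k(x); normalise over all components.
Categorical probabilities:
  f_A = P(skip | comp) = 0.40
  f_B = P(skip | comp) = 0.11
  f_C = P(skip | comp) = 0.26
  f_D = P(skip | comp) = 0.20
Unnormalised posteriors:
  π_A·f_A = 0.35 × 0.4 = 0.14
  π_B·f_B = 0.17 × 0.11 = 0.0187
  π_C·f_C = 0.22 × 0.26 = 0.0572
  π_D·f_D = 0.26 × 0.2 = 0.052
Marginal: 0.14 + 0.0187 + 0.0572 + 0.052 = 0.2679
P(Segment B | data) ≈ 0.0698

0.0698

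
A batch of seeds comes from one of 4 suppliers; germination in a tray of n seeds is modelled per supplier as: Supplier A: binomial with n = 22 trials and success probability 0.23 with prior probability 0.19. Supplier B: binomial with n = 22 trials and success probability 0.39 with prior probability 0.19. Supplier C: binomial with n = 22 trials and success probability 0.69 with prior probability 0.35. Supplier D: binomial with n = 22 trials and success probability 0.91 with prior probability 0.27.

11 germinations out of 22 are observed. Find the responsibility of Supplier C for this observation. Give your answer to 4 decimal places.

0.3550

By Bayes' theorem, P(k | x) = π_k f_k(x) / Σ_j π_j f_j(x).
Component likelihoods at x = 11 germinations out of 22:
  L_A = 0.00379192
  L_B = 0.0974527
  L_C = 0.0302534
  L_D = 7.84473e-07
Prior × likelihood for each component:
  π_A·L_A = 0.19 × 0.00379192 = 0.000720465
  π_B·L_B = 0.19 × 0.0974527 = 0.018516
  π_C·L_C = 0.35 × 0.0302534 = 0.0105887
  π_D·L_D = 0.27 × 7.84473e-07 = 2.11808e-07
Marginal: 0.000720465 + 0.018516 + 0.0105887 + 2.11808e-07 = 0.0298254
Responsibility of Supplier C: 0.0105887 / 0.0298254 ≈ 0.3550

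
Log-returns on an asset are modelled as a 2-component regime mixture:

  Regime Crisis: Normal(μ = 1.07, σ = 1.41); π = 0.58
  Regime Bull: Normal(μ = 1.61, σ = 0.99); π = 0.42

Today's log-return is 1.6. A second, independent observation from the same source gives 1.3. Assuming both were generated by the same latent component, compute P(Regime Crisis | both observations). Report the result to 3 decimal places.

0.397

By Bayes' theorem, P(k | x) = π_k f_k(x) / Σ_j π_j f_j(x).
Since both observations come from the same component, the likelihood for component k is f_k(x₁)·f_k(x₂).
  p_Crisis = [0.263639] × [0.279198] = 0.0736077
  p_Bull = [0.402951] × [0.383693] = 0.154609
Multiply by the mixture weights:
  π_Crisis·p_Crisis = 0.58 × 0.0736077 = 0.0426925
  π_Bull·p_Bull = 0.42 × 0.154609 = 0.064936
Sum: 0.0426925 + 0.064936 = 0.107628
P(Regime Crisis | data) ≈ 0.397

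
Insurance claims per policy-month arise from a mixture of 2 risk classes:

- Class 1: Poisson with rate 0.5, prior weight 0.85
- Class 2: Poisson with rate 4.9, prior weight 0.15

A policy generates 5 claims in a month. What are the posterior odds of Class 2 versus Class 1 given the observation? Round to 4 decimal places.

The posterior odds equal the prior odds times the likelihood ratio: (P(Z=i)/P(Z=j))·(f_i(x)/f_j(x)).
Poisson probabilities:
  p_1 = 0.000157951
  p_2 = 0.17529
0.0262934 / 0.000134258 ≈ 195.8425

195.8425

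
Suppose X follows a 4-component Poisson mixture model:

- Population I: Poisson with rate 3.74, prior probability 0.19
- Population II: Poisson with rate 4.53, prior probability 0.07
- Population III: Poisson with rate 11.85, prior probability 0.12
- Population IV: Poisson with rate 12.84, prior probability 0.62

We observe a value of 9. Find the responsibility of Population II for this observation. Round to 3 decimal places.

0.029

By Bayes' theorem, P(k | x) = w_k f_k(x) / Σ_j w_j f_j(x).
Evaluate each component's likelihood at the observed value:
  p_I = 0.00937174
  p_II = 0.0238653
  p_III = 0.0906385
  p_IV = 0.0693396
Weight by the priors:
  w_I·p_I = 0.19 × 0.00937174 = 0.00178063
  w_II·p_II = 0.07 × 0.0238653 = 0.00167057
  w_III·p_III = 0.12 × 0.0906385 = 0.0108766
  w_IV·p_IV = 0.62 × 0.0693396 = 0.0429905
Sum: 0.00178063 + 0.00167057 + 0.0108766 + 0.0429905 = 0.0573183
P(Population II | x) = 0.00167057 / 0.0573183 ≈ 0.029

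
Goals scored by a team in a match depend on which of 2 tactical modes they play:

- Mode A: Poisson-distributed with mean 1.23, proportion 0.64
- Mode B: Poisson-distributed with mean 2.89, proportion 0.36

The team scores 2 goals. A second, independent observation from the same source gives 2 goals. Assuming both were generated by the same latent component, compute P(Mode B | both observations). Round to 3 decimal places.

By Bayes' theorem, P(k | x) = π_k f_k(x) / Σ_j π_j f_j(x).
Since both observations come from the same component, the likelihood for component k is f_k(x₁)·f_k(x₂).
  L_A = [e^(−1.23)·1.23^2/2! = 0.221105] × [0.221105] = 0.0488873
  L_B = [e^(−2.89)·2.89^2/2! = 0.232089] × [0.232089] = 0.0538653
Multiply by the mixture weights:
  π_A·L_A = 0.64 × 0.0488873 = 0.0312879
  π_B·L_B = 0.36 × 0.0538653 = 0.0193915
Denominator: 0.0312879 + 0.0193915 = 0.0506794
P(Mode B | x₁, x₂) ≈ 0.383

0.383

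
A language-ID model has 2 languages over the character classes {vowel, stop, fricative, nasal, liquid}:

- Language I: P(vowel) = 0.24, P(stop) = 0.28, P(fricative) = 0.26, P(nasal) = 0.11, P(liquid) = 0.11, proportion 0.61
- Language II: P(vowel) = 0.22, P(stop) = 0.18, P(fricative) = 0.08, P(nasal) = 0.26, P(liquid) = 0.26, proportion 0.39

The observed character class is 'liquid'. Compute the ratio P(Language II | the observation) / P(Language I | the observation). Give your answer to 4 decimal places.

The posterior odds equal the prior odds times the likelihood ratio: (P(Z=i)/P(Z=j))·(f_i(x)/f_j(x)).
Categorical probabilities:
  p_I = P(liquid | comp) = 0.11
  p_II = P(liquid | comp) = 0.26
0.1014 / 0.0671 ≈ 1.5112

1.5112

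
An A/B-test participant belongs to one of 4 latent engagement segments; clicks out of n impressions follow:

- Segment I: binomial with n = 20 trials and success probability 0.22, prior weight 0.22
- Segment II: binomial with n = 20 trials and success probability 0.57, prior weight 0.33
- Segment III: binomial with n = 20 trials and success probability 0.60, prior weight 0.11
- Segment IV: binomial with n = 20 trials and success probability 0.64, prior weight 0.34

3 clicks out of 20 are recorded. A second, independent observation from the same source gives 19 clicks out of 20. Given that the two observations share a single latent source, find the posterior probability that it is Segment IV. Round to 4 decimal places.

0.2958

Apply Bayes' rule: the posterior for each component is proportional to its prior times its likelihood at x.
Since both observations come from the same component, the likelihood for component k is f_k(x₁)·f_k(x₂).
  p_I = [C(20,3)·0.22^3·0.78^17 = 1140·0.010648·0.0146423 = 0.177738] × [5.00214e-12] = 8.89071e-13
  p_II = [C(20,3)·0.57^3·0.43^17 = 1140·0.185193·5.8744e-07 = 0.00012402] × [0.000197752] = 2.45253e-08
  p_III = [C(20,3)·0.60^3·0.40^17 = 1140·0.216·1.71799e-07 = 4.23037e-05] × [0.000487488] = 2.06225e-08
  p_IV = [C(20,3)·0.64^3·0.36^17 = 1140·0.262144·2.86512e-08 = 8.56224e-06] × [0.00149538] = 1.28038e-08
Weight by the priors:
  w_I·p_I = 0.22 × 8.89071e-13 = 1.95596e-13
  w_II·p_II = 0.33 × 2.45253e-08 = 8.09334e-09
  w_III·p_III = 0.11 × 2.06225e-08 = 2.26848e-09
  w_IV·p_IV = 0.34 × 1.28038e-08 = 4.3533e-09
Marginal: 1.95596e-13 + 8.09334e-09 + 2.26848e-09 + 4.3533e-09 = 1.47153e-08
P(Segment IV | x₁, x₂) = 4.3533e-09 / 1.47153e-08 ≈ 0.2958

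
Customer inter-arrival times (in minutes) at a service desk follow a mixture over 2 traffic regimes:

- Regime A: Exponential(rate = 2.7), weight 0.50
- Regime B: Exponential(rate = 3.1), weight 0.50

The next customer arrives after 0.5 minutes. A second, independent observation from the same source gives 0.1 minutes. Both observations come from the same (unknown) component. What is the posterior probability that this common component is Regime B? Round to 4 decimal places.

By Bayes' theorem, P(k | x) = π_k f_k(x) / Σ_j π_j f_j(x).
Since both observations come from the same component, the likelihood for component k is f_k(x₁)·f_k(x₂).
  p_A = [2.7·e^(−2.7·0.5) = 2.7·e^(−1.3500) = 0.699949] × [2.06112] = 1.44268
  p_B = [3.1·e^(−3.1·0.5) = 3.1·e^(−1.5500) = 0.657969] × [2.27369] = 1.49601
Prior × likelihood for each component:
  π_A·p_A = 0.50 × 1.44268 = 0.721341
  π_B·p_B = 0.50 × 1.49601 = 0.748007
Denominator: 0.721341 + 0.748007 = 1.46935
P(Regime B | x₁,x₂) = 0.748007 / 1.46935 ≈ 0.5091

0.5091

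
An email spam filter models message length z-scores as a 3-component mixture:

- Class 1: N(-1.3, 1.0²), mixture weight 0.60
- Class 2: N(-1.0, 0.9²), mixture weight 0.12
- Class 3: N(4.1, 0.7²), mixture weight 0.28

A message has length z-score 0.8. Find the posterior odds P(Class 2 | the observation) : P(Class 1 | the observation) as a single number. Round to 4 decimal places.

0.2728

The posterior odds equal the prior odds times the likelihood ratio: (P(Z=i)/P(Z=j))·(f_i(x)/f_j(x)).
Evaluate each component's likelihood at the observed value:
  f_1 = (1/(1.0·√(2π)))·exp(−(0.8−-1.3)²/(2·1.0²)) = 0.398942·exp(-2.20500) = 0.0439836
  f_2 = (1/(0.9·√(2π)))·exp(−(0.8−-1.0)²/(2·0.9²)) = 0.443269·exp(-2.00000) = 0.05999
  f_3 = (1/(0.7·√(2π)))·exp(−(0.8−4.1)²/(2·0.7²)) = 0.569918·exp(-11.11224) = 8.50796e-06
Odds = (0.12/0.60) × (0.05999/0.0439836) = 0.2 × 1.36392 ≈ 0.2728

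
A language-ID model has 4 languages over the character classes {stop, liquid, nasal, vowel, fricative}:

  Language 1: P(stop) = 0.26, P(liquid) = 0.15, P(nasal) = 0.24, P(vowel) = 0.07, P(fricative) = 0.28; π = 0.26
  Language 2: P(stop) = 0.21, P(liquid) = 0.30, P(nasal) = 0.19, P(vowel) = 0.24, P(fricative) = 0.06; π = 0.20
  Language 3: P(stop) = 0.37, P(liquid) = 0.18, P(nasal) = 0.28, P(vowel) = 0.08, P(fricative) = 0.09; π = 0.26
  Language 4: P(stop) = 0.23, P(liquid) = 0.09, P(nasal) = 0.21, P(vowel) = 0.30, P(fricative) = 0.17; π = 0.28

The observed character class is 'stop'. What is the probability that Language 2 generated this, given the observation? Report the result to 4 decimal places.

0.1554

Apply Bayes' rule: the posterior for each component is proportional to its prior times its likelihood at x.
Categorical probabilities:
  L_1 = P(stop | comp) = 0.26
  L_2 = P(stop | comp) = 0.21
  L_3 = P(stop | comp) = 0.37
  L_4 = P(stop | comp) = 0.23
Multiply by the mixture weights:
  π_1·L_1 = 0.26 × 0.26 = 0.0676
  π_2·L_2 = 0.20 × 0.21 = 0.042
  π_3·L_3 = 0.26 × 0.37 = 0.0962
  π_4·L_4 = 0.28 × 0.23 = 0.0644
Evidence: 0.0676 + 0.042 + 0.0962 + 0.0644 = 0.2702
P(Language 2 | 'stop') = 0.042 / 0.2702 ≈ 0.1554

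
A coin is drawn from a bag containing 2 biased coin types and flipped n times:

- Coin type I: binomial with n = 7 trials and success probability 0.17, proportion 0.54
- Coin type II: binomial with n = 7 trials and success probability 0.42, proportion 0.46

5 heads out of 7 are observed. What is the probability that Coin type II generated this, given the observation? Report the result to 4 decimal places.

0.9745

Posterior ∝ prior × likelihood, so P(k | x) ∝ w_k f_k(x); normalise over all components.
Evaluate each component's likelihood at the observed value:
  L_I = C(7,5)·0.17^5·0.83^2 = 21·0.000141986·0.6889 = 0.00205409
  L_II = C(7,5)·0.42^5·0.58^2 = 21·0.0130691·0.3364 = 0.0923255
Prior × likelihood for each component:
  w_I·L_I = 0.54 × 0.00205409 = 0.00110921
  w_II·L_II = 0.46 × 0.0923255 = 0.0424697
Marginal: 0.00110921 + 0.0424697 = 0.0435789
P(Coin type II | data) ≈ 0.9745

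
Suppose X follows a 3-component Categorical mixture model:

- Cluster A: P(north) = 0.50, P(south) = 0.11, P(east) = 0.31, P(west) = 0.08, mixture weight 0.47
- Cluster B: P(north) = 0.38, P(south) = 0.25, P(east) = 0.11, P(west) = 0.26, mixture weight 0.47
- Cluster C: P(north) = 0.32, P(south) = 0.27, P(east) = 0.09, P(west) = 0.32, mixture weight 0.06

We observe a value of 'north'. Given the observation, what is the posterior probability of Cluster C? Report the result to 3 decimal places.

Apply Bayes' rule: the posterior for each component is proportional to its prior times its likelihood at x.
Component likelihoods at x = 'north':
  f_A = P(north | comp) = 0.50
  f_B = P(north | comp) = 0.38
  f_C = P(north | comp) = 0.32
Prior × likelihood for each component:
  P(Z=A)·f_A = 0.47 × 0.5 = 0.235
  P(Z=B)·f_B = 0.47 × 0.38 = 0.1786
  P(Z=C)·f_C = 0.06 × 0.32 = 0.0192
Sum: 0.235 + 0.1786 + 0.0192 = 0.4328
P(Cluster C | the observation) ≈ 0.044

0.044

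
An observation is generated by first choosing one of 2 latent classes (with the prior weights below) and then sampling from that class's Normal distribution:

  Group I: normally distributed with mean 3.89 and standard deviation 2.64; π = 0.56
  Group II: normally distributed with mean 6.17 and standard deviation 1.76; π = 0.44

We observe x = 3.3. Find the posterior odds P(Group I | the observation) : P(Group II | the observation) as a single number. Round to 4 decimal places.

The posterior odds equal the prior odds times the likelihood ratio: (w_i/w_j)·(f_i(x)/f_j(x)).
Evaluate each component's likelihood at the observed value:
  f_I = 0.147387
  f_II = 0.0599758
0.082537 / 0.0263894 ≈ 3.1277

3.1277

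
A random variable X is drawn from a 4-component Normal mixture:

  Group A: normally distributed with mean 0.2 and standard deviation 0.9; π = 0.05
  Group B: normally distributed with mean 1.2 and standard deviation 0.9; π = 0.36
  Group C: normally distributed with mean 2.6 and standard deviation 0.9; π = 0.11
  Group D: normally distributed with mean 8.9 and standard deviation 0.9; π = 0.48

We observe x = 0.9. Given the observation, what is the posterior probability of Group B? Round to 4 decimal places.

0.8600

By Bayes' theorem, P(k | x) = π_k f_k(x) / Σ_j π_j f_j(x).
Component likelihoods at x = 0.9:
  p_A = (1/(0.9·√(2π)))·exp(−(0.9−0.2)²/(2·0.9²)) = 0.443269·exp(-0.30247) = 0.327572
  p_B = (1/(0.9·√(2π)))·exp(−(0.9−1.2)²/(2·0.9²)) = 0.443269·exp(-0.05556) = 0.419315
  p_C = (1/(0.9·√(2π)))·exp(−(0.9−2.6)²/(2·0.9²)) = 0.443269·exp(-1.78395) = 0.0744574
  p_D = (1/(0.9·√(2π)))·exp(−(0.9−8.9)²/(2·0.9²)) = 0.443269·exp(-39.50617) = 3.08571e-18
Prior × likelihood for each component:
  π_A·p_A = 0.05 × 0.327572 = 0.0163786
  π_B·p_B = 0.36 × 0.419315 = 0.150953
  π_C·p_C = 0.11 × 0.0744574 = 0.00819031
  π_D·p_D = 0.48 × 3.08571e-18 = 1.48114e-18
Normaliser: 0.0163786 + 0.150953 + 0.00819031 + 1.48114e-18 = 0.175522
Responsibility of Group B: 0.150953 / 0.175522 ≈ 0.8600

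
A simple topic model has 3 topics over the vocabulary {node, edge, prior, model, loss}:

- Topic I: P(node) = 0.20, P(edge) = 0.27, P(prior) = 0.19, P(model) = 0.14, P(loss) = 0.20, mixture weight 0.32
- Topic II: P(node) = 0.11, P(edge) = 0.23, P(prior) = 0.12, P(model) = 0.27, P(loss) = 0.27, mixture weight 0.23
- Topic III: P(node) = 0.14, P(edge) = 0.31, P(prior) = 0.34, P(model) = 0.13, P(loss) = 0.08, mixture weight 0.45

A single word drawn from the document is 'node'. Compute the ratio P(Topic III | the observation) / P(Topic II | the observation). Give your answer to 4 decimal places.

Posterior odds = (P(Z=i) f_i(x)) / (P(Z=j) f_j(x)); the normalising sum cancels.
Evaluate each component's likelihood at the observed value:
  L_I = 0.2
  L_II = 0.11
  L_III = 0.14
0.063 / 0.0253 ≈ 2.4901

2.4901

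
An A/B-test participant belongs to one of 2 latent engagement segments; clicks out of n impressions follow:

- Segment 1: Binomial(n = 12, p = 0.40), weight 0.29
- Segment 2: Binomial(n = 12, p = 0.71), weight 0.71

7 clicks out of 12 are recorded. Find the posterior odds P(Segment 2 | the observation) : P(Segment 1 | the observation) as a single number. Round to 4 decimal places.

3.5849

The posterior odds equal the prior odds times the likelihood ratio: (π_i/π_j)·(f_i(x)/f_j(x)).
Evaluate each component's likelihood at the observed value:
  L_1 = C(12,7)·0.40^7·0.60^5 = 792·0.0016384·0.07776 = 0.100902
  L_2 = C(12,7)·0.71^7·0.29^5 = 792·0.0909512·0.00205111 = 0.147749
Posterior odds = (π_2·L_2) / (π_1·L_1) = (0.71·0.147749) / (0.29·0.100902) = 0.104902 / 0.0292617 ≈ 3.5849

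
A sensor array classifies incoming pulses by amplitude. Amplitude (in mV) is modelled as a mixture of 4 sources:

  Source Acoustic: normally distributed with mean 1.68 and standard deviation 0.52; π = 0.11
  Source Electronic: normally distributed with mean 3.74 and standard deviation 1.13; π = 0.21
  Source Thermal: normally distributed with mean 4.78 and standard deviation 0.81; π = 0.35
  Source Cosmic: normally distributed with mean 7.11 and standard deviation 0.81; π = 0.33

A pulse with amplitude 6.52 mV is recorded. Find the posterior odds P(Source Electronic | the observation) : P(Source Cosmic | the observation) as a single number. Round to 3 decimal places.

0.029

Posterior odds = (π_i f_i(x)) / (π_j f_j(x)); the normalising sum cancels.
Normal densities:
  f_Acoustic = (1/(0.52·√(2π)))·exp(−(6.52−1.68)²/(2·0.52²)) = 0.767197·exp(-43.31657) = 1.18239e-19
  f_Electronic = (1/(1.13·√(2π)))·exp(−(6.52−3.74)²/(2·1.13²)) = 0.353046·exp(-3.02624) = 0.017122
  f_Thermal = (1/(0.81·√(2π)))·exp(−(6.52−4.78)²/(2·0.81²)) = 0.492521·exp(-2.30727) = 0.0490219
  f_Cosmic = (1/(0.81·√(2π)))·exp(−(6.52−7.11)²/(2·0.81²)) = 0.492521·exp(-0.26528) = 0.37776
Posterior odds = (π_Electronic·f_Electronic) / (π_Cosmic·f_Cosmic) = (0.21·0.017122) / (0.33·0.37776) = 0.00359562 / 0.124661 ≈ 0.029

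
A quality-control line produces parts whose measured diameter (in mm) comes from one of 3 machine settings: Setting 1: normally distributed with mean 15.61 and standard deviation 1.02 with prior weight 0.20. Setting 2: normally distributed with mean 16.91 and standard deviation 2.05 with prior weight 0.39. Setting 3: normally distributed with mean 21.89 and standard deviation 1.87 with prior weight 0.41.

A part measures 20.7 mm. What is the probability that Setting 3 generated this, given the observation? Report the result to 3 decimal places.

0.839

P(component k | x) = P(Z=k)·f_k(x) / marginal(x), where marginal(x) = Σ_j P(Z=j)·f_j(x).
Component likelihoods at x = 20.7 mm:
  f_1 = (1/(1.02·√(2π)))·exp(−(20.7−15.61)²/(2·1.02²)) = 0.391120·exp(-12.45103) = 1.53072e-06
  f_2 = (1/(2.05·√(2π)))·exp(−(20.7−16.91)²/(2·2.05²)) = 0.194606·exp(-1.70899) = 0.035233
  f_3 = (1/(1.87·√(2π)))·exp(−(20.7−21.89)²/(2·1.87²)) = 0.213338·exp(-0.20248) = 0.174234
Prior × likelihood for each component:
  P(Z=1)·f_1 = 0.20 × 1.53072e-06 = 3.06145e-07
  P(Z=2)·f_2 = 0.39 × 0.035233 = 0.0137409
  P(Z=3)·f_3 = 0.41 × 0.174234 = 0.0714359
Denominator: 3.06145e-07 + 0.0137409 + 0.0714359 = 0.0851771
P(Setting 3 | data) ≈ 0.839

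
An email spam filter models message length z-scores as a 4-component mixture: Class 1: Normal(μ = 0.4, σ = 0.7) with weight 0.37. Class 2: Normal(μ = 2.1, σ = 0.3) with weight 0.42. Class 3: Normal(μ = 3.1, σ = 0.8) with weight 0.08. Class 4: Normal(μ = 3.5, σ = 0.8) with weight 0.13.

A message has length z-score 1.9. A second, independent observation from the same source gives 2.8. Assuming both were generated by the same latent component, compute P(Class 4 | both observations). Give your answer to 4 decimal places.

The responsibility of component k is w_k f_k(x) divided by Σ_j w_j f_j(x).
Since both observations come from the same component, the likelihood for component k is f_k(x₁)·f_k(x₂).
  p_1 = [(1/(0.7·√(2π)))·exp(−(1.9−0.4)²/(2·0.7²)) = 0.569918·exp(-2.29592) = 0.057373] × [0.0015967] = 9.16076e-05
  p_2 = [(1/(0.3·√(2π)))·exp(−(1.9−2.1)²/(2·0.3²)) = 1.329808·exp(-0.22222) = 1.06483] × [0.0874063] = 0.0930726
  p_3 = [(1/(0.8·√(2π)))·exp(−(1.9−3.1)²/(2·0.8²)) = 0.498678·exp(-1.12500) = 0.161897] × [0.464819] = 0.0752528
  p_4 = [(1/(0.8·√(2π)))·exp(−(1.9−3.5)²/(2·0.8²)) = 0.498678·exp(-2.00000) = 0.0674887] × [0.340069] = 0.0229508
Multiply by the mixture weights:
  w_1·p_1 = 0.37 × 9.16076e-05 = 3.38948e-05
  w_2·p_2 = 0.42 × 0.0930726 = 0.0390905
  w_3·p_3 = 0.08 × 0.0752528 = 0.00602022
  w_4·p_4 = 0.13 × 0.0229508 = 0.0029836
Normaliser: 3.38948e-05 + 0.0390905 + 0.00602022 + 0.0029836 = 0.0481282
So the posterior for Class 4 is 0.0029836 / 0.0481282 ≈ 0.0620.

0.0620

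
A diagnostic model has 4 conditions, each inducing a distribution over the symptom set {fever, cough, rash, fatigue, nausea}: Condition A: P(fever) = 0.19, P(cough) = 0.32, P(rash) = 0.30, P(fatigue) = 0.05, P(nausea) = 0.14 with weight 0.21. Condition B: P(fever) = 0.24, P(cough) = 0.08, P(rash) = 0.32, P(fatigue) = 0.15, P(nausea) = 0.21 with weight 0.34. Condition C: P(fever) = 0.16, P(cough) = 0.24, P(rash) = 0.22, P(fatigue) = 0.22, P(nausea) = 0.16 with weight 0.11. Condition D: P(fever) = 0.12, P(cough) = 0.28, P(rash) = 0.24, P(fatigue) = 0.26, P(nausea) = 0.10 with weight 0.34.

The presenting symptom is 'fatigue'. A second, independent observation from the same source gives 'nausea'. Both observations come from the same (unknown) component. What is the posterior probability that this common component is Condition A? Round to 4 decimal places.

The responsibility of component k is P(Z=k) f_k(x) divided by Σ_j P(Z=j) f_j(x).
Since both observations come from the same component, the likelihood for component k is f_k(x₁)·f_k(x₂).
  f_A = [P(fatigue | comp) = 0.05] × [0.14] = 0.007
  f_B = [P(fatigue | comp) = 0.15] × [0.21] = 0.0315
  f_C = [P(fatigue | comp) = 0.22] × [0.16] = 0.0352
  f_D = [P(fatigue | comp) = 0.26] × [0.1] = 0.026
Weight by the priors:
  P(Z=A)·f_A = 0.21 × 0.007 = 0.00147
  P(Z=B)·f_B = 0.34 × 0.0315 = 0.01071
  P(Z=C)·f_C = 0.11 × 0.0352 = 0.003872
  P(Z=D)·f_D = 0.34 × 0.026 = 0.00884
Denominator: 0.00147 + 0.01071 + 0.003872 + 0.00884 = 0.024892
Responsibility of Condition A: 0.00147 / 0.024892 ≈ 0.0591

0.0591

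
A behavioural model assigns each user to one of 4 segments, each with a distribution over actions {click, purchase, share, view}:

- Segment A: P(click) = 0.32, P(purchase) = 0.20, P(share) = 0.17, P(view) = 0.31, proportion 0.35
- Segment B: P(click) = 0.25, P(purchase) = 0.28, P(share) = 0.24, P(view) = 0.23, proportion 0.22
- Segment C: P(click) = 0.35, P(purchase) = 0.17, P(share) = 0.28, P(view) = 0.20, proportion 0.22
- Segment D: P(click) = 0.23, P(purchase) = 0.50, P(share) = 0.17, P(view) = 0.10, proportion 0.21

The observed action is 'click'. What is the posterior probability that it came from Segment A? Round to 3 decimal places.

0.383

P(component k | x) = π_k·f_k(x) / marginal(x), where marginal(x) = Σ_j π_j·f_j(x).
Evaluate each component's likelihood at the observed value:
  p_A = P(click | comp) = 0.32
  p_B = P(click | comp) = 0.25
  p_C = P(click | comp) = 0.35
  p_D = P(click | comp) = 0.23
Weight by the priors:
  π_A·p_A = 0.35 × 0.32 = 0.112
  π_B·p_B = 0.22 × 0.25 = 0.055
  π_C·p_C = 0.22 × 0.35 = 0.077
  π_D·p_D = 0.21 × 0.23 = 0.0483
Sum: 0.112 + 0.055 + 0.077 + 0.0483 = 0.2923
Responsibility of Segment A: 0.112 / 0.2923 ≈ 0.383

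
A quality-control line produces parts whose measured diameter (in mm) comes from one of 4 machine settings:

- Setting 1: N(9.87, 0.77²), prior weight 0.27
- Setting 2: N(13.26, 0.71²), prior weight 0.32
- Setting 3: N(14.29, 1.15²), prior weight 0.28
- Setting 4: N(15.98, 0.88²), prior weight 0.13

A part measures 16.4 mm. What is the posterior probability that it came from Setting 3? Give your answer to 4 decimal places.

0.2554

P(component k | x) = π_k·f_k(x) / marginal(x), where marginal(x) = Σ_j π_j·f_j(x).
Evaluate each component's likelihood at the observed value:
  p_1 = 1.2513e-16
  p_2 = 3.1806e-05
  p_3 = 0.0644469
  p_4 = 0.404542
Multiply by the mixture weights:
  π_1·p_1 = 0.27 × 1.2513e-16 = 3.37851e-17
  π_2·p_2 = 0.32 × 3.1806e-05 = 1.01779e-05
  π_3·p_3 = 0.28 × 0.0644469 = 0.0180451
  π_4·p_4 = 0.13 × 0.404542 = 0.0525905
Denominator: 3.37851e-17 + 1.01779e-05 + 0.0180451 + 0.0525905 = 0.0706458
P(Setting 3 | the observation) = 0.0180451 / 0.0706458 ≈ 0.2554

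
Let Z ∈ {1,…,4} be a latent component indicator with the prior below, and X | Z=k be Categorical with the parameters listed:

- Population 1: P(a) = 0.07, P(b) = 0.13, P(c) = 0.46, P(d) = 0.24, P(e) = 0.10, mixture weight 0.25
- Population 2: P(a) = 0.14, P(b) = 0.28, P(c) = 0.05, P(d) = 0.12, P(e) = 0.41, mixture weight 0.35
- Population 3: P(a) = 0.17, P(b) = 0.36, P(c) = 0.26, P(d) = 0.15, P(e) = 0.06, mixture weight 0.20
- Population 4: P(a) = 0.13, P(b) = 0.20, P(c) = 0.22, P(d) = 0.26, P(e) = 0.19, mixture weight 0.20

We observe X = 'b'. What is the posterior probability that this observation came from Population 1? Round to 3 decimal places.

0.134

The responsibility of component k is π_k f_k(x) divided by Σ_j π_j f_j(x).
Categorical probabilities:
  f_1 = 0.13
  f_2 = 0.28
  f_3 = 0.36
  f_4 = 0.2
Unnormalised posteriors:
  π_1·f_1 = 0.25 × 0.13 = 0.0325
  π_2·f_2 = 0.35 × 0.28 = 0.098
  π_3·f_3 = 0.20 × 0.36 = 0.072
  π_4·f_4 = 0.20 × 0.2 = 0.04
Sum: 0.0325 + 0.098 + 0.072 + 0.04 = 0.2425
P(Population 1 | data) ≈ 0.134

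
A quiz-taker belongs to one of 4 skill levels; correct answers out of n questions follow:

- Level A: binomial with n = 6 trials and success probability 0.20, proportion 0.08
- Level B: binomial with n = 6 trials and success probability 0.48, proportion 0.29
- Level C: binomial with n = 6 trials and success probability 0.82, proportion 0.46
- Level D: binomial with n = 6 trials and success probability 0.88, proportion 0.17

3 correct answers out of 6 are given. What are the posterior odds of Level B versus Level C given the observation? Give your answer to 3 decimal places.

3.049

Posterior odds = (w_i f_i(x)) / (w_j f_j(x)); the normalising sum cancels.
Binomial probabilities:
  p_A = 0.08192
  p_B = 0.311002
  p_C = 0.0643116
  p_D = 0.0235517
Odds = (0.29/0.46) × (0.311002/0.0643116) = 0.630435 × 4.83587 ≈ 3.049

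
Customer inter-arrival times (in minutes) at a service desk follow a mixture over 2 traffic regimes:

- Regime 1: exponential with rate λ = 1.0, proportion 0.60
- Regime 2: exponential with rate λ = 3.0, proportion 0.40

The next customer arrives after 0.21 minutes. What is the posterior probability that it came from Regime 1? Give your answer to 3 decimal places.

0.432

Posterior ∝ prior × likelihood, so P(k | x) ∝ w_k f_k(x); normalise over all components.
Exponential densities:
  p_1 = 1.0·e^(−1.0·0.21) = 1.0·e^(−0.2100) = 0.810584
  p_2 = 3.0·e^(−3.0·0.21) = 3.0·e^(−0.6300) = 1.59778
Multiply by the mixture weights:
  w_1·p_1 = 0.60 × 0.810584 = 0.486351
  w_2·p_2 = 0.40 × 1.59778 = 0.63911
Evidence: 0.486351 + 0.63911 = 1.12546
So the posterior for Regime 1 is 0.486351 / 1.12546 ≈ 0.432.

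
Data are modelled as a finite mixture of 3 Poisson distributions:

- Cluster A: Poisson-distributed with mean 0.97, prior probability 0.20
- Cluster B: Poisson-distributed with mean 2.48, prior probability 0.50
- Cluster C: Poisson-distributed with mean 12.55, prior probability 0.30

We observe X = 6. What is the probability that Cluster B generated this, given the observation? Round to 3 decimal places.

0.698

The responsibility of component k is π_k f_k(x) divided by Σ_j π_j f_j(x).
Evaluate each component's likelihood at the observed value:
  f_A = 0.000438563
  f_B = 0.02706
  f_C = 0.0192369
Multiply by the mixture weights:
  π_A·f_A = 0.20 × 0.000438563 = 8.77127e-05
  π_B·f_B = 0.50 × 0.02706 = 0.01353
  π_C·f_C = 0.30 × 0.0192369 = 0.00577106
Marginal: 8.77127e-05 + 0.01353 + 0.00577106 = 0.0193888
Responsibility of Cluster B: 0.01353 / 0.0193888 ≈ 0.698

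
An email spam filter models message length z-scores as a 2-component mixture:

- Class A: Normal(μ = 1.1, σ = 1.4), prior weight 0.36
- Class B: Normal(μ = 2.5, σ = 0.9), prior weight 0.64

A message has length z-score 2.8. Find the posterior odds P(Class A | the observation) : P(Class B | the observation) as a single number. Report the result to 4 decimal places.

0.1829

Since P(k|x) ∝ π_k f_k(x), the posterior odds are π_i f_i(x) / (π_j f_j(x)).
Normal densities:
  f_A = 0.136333
  f_B = 0.419315
0.0490798 / 0.268361 ≈ 0.1829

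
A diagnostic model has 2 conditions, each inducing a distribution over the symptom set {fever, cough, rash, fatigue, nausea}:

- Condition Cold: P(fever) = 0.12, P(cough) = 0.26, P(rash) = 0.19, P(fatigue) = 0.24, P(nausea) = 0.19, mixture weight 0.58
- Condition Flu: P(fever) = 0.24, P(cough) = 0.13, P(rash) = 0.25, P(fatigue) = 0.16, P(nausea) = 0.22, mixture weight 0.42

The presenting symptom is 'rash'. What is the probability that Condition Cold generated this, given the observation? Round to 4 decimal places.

0.5121

The responsibility of component k is P(Z=k) f_k(x) divided by Σ_j P(Z=j) f_j(x).
Component likelihoods at x = 'rash':
  L_Cold = 0.19
  L_Flu = 0.25
Multiply by the mixture weights:
  P(Z=Cold)·L_Cold = 0.58 × 0.19 = 0.1102
  P(Z=Flu)·L_Flu = 0.42 × 0.25 = 0.105
Marginal: 0.1102 + 0.105 = 0.2152
P(Condition Cold | 'rash') ≈ 0.5121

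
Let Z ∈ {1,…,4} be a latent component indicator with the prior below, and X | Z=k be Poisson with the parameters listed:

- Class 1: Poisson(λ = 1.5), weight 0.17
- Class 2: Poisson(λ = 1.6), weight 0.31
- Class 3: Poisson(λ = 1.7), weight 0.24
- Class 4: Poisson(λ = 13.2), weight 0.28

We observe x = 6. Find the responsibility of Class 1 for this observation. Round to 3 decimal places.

Apply Bayes' rule: the posterior for each component is proportional to its prior times its likelihood at x.
Component likelihoods at x = 6:
  L_1 = 0.00352999
  L_2 = 0.00470453
  L_3 = 0.00612436
  L_4 = 0.0135964
Multiply by the mixture weights:
  P(Z=1)·L_1 = 0.17 × 0.00352999 = 0.000600098
  P(Z=2)·L_2 = 0.31 × 0.00470453 = 0.0014584
  P(Z=3)·L_3 = 0.24 × 0.00612436 = 0.00146985
  P(Z=4)·L_4 = 0.28 × 0.0135964 = 0.00380699
Denominator: 0.000600098 + 0.0014584 + 0.00146985 + 0.00380699 = 0.00733534
P(Class 1 | the observation) = 0.000600098 / 0.00733534 ≈ 0.082

0.082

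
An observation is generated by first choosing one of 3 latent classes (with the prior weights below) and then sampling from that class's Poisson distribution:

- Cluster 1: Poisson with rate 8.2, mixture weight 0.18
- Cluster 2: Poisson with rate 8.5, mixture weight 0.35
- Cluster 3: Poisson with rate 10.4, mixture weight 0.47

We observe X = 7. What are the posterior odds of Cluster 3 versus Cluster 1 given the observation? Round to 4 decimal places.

1.5273

Since P(k|x) ∝ π_k f_k(x), the posterior odds are π_i f_i(x) / (π_j f_j(x)).
Component likelihoods at x = 7:
  f_1 = e^(−8.2)·8.2^7/7! = 0.135848
  f_2 = e^(−8.5)·8.5^7/7! = 0.129419
  f_3 = e^(−10.4)·10.4^7/7! = 0.0794585
Odds = (0.47/0.18) × (0.0794585/0.135848) = 2.61111 × 0.584909 ≈ 1.5273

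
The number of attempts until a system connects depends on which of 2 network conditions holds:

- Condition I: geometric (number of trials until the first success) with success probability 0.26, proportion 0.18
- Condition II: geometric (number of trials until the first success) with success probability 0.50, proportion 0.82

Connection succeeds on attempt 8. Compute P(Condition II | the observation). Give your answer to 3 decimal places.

The responsibility of component k is π_k f_k(x) divided by Σ_j π_j f_j(x).
Component likelihoods at x = 8:
  p_I = 0.0315933
  p_II = 0.00390625
Unnormalised posteriors:
  π_I·p_I = 0.18 × 0.0315933 = 0.0056868
  π_II·p_II = 0.82 × 0.00390625 = 0.00320312
Sum: 0.0056868 + 0.00320312 = 0.00888992
P(Condition II | the observation) = 0.00320312 / 0.00888992 ≈ 0.360

0.360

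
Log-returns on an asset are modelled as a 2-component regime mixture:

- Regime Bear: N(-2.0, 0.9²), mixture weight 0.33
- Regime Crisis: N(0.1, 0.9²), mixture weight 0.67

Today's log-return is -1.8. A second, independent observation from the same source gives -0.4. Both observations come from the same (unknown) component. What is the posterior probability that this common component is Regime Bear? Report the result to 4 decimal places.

0.5174

By Bayes' theorem, P(k | x) = π_k f_k(x) / Σ_j π_j f_j(x).
Since both observations come from the same component, the likelihood for component k is f_k(x₁)·f_k(x₂).
  p_Bear = [(1/(0.9·√(2π)))·exp(−(-1.8−-2.0)²/(2·0.9²)) = 0.443269·exp(-0.02469) = 0.432458] × [0.0912799] = 0.0394747
  p_Crisis = [(1/(0.9·√(2π)))·exp(−(-1.8−0.1)²/(2·0.9²)) = 0.443269·exp(-2.22840) = 0.0477406] × [0.37988] = 0.0181357
Unnormalised posteriors:
  π_Bear·p_Bear = 0.33 × 0.0394747 = 0.0130267
  π_Crisis·p_Crisis = 0.67 × 0.0181357 = 0.0121509
Normaliser: 0.0130267 + 0.0121509 = 0.0251776
So the posterior for Regime Bear is 0.0130267 / 0.0251776 ≈ 0.5174.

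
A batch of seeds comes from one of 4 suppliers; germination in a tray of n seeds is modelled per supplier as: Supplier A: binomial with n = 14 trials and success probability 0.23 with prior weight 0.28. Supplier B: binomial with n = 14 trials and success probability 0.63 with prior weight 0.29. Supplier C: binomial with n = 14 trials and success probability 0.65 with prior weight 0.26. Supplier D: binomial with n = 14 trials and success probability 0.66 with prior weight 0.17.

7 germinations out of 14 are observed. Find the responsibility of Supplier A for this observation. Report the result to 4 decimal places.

The responsibility of component k is w_k f_k(x) divided by Σ_j w_j f_j(x).
Binomial probabilities:
  p_A = C(14,7)·0.23^7·0.77^7 = 3432·3.40483e-05·0.160485 = 0.0187533
  p_B = C(14,7)·0.63^7·0.37^7 = 3432·0.0393898·0.000949319 = 0.128334
  p_C = C(14,7)·0.65^7·0.35^7 = 3432·0.0490223·0.000643393 = 0.108247
  p_D = C(14,7)·0.66^7·0.34^7 = 3432·0.0545516·0.000525234 = 0.0983348
Unnormalised posteriors:
  w_A·p_A = 0.28 × 0.0187533 = 0.00525092
  w_B·p_B = 0.29 × 0.128334 = 0.037217
  w_C·p_C = 0.26 × 0.108247 = 0.0281443
  w_D·p_D = 0.17 × 0.0983348 = 0.0167169
Marginal: 0.00525092 + 0.037217 + 0.0281443 + 0.0167169 = 0.0873291
P(Supplier A | x) ≈ 0.0601

0.0601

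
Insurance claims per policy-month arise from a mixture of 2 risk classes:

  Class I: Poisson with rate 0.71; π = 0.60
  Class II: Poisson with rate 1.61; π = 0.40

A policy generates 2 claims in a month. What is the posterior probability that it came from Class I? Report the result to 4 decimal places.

Posterior ∝ prior × likelihood, so P(k | x) ∝ w_k f_k(x); normalise over all components.
Poisson probabilities:
  f_I = 0.123919
  f_II = 0.259064
Prior × likelihood for each component:
  w_I·f_I = 0.60 × 0.123919 = 0.0743514
  w_II·f_II = 0.40 × 0.259064 = 0.103626
Evidence: 0.0743514 + 0.103626 = 0.177977
Responsibility of Class I: 0.0743514 / 0.177977 ≈ 0.4178

0.4178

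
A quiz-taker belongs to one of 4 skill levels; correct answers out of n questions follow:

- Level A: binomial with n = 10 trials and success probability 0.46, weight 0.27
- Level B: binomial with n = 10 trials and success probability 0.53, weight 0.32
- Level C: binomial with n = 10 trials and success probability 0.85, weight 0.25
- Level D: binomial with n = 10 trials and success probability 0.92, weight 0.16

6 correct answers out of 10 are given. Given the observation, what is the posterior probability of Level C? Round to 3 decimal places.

P(component k | x) = π_k·f_k(x) / marginal(x), where marginal(x) = Σ_j π_j·f_j(x).
Binomial probabilities:
  p_A = C(10,6)·0.46^6·0.54^4 = 210·0.0094743·0.0850306 = 0.169177
  p_B = C(10,6)·0.53^6·0.47^4 = 210·0.0221644·0.0487968 = 0.227126
  p_C = C(10,6)·0.85^6·0.15^4 = 210·0.37715·0.00050625 = 0.0400957
  p_D = C(10,6)·0.92^6·0.08^4 = 210·0.606355·4.096e-05 = 0.00521562
Unnormalised posteriors:
  π_A·p_A = 0.27 × 0.169177 = 0.0456778
  π_B·p_B = 0.32 × 0.227126 = 0.0726802
  π_C·p_C = 0.25 × 0.0400957 = 0.0100239
  π_D·p_D = 0.16 × 0.00521562 = 0.0008345
Denominator: 0.0456778 + 0.0726802 + 0.0100239 + 0.0008345 = 0.129216
P(Level C | x) = 0.0100239 / 0.129216 ≈ 0.078

0.078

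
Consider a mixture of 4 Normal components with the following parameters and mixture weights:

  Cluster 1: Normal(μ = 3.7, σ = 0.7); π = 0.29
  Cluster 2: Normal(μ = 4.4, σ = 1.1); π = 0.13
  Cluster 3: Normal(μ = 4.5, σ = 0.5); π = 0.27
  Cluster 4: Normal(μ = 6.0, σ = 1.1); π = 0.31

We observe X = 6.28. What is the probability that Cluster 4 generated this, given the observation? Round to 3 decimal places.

The responsibility of component k is π_k f_k(x) divided by Σ_j π_j f_j(x).
Component likelihoods at x = 6.28:
  L_1 = (1/(0.7·√(2π)))·exp(−(6.28−3.7)²/(2·0.7²)) = 0.569918·exp(-6.79224) = 0.000639702
  L_2 = (1/(1.1·√(2π)))·exp(−(6.28−4.4)²/(2·1.1²)) = 0.362675·exp(-1.46050) = 0.0841845
  L_3 = (1/(0.5·√(2π)))·exp(−(6.28−4.5)²/(2·0.5²)) = 0.797885·exp(-6.33680) = 0.00141222
  L_4 = (1/(1.1·√(2π)))·exp(−(6.28−6.0)²/(2·1.1²)) = 0.362675·exp(-0.03240) = 0.351114
Prior × likelihood for each component:
  π_1·L_1 = 0.29 × 0.000639702 = 0.000185514
  π_2·L_2 = 0.13 × 0.0841845 = 0.010944
  π_3·L_3 = 0.27 × 0.00141222 = 0.0003813
  π_4·L_4 = 0.31 × 0.351114 = 0.108845
Marginal: 0.000185514 + 0.010944 + 0.0003813 + 0.108845 = 0.120356
P(Cluster 4 | 6.28) ≈ 0.904

0.904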